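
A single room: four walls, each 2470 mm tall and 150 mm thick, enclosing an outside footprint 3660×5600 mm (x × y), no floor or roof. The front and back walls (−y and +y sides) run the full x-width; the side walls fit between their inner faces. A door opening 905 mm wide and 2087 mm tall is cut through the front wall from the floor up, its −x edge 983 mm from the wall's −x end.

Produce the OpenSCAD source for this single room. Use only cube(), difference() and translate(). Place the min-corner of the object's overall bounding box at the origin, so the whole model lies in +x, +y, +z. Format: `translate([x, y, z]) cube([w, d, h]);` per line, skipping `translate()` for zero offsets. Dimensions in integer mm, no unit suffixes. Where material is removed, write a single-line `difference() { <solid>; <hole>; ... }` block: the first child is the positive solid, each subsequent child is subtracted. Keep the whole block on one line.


difference() { cube([3660, 150, 2470]); translate([983, 0, 0]) cube([905, 150, 2087]); }
translate([0, 5450, 0]) cube([3660, 150, 2470]);
translate([0, 150, 0]) cube([150, 5300, 2470]);
translate([3510, 150, 0]) cube([150, 5300, 2470]);


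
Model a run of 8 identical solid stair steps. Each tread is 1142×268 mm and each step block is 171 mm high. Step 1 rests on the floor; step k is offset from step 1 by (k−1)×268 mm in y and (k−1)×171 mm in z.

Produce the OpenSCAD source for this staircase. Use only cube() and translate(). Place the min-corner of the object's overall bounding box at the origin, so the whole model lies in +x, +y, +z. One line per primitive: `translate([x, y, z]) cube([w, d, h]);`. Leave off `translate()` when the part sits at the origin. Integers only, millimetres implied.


cube([1142, 268, 171]);
translate([0, 268, 171]) cube([1142, 268, 171]);
translate([0, 536, 342]) cube([1142, 268, 171]);
translate([0, 804, 513]) cube([1142, 268, 171]);
translate([0, 1072, 684]) cube([1142, 268, 171]);
translate([0, 1340, 855]) cube([1142, 268, 171]);
translate([0, 1608, 1026]) cube([1142, 268, 171]);
translate([0, 1876, 1197]) cube([1142, 268, 171]);


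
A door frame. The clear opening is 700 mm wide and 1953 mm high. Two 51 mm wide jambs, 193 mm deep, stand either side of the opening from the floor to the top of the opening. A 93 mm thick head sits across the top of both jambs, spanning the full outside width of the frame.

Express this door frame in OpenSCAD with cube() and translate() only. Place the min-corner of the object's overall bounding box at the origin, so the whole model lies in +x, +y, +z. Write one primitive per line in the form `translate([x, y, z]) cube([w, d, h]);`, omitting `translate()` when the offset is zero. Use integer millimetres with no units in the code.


cube([51, 193, 1953]);
translate([751, 0, 0]) cube([51, 193, 1953]);
translate([0, 0, 1953]) cube([802, 193, 93]);


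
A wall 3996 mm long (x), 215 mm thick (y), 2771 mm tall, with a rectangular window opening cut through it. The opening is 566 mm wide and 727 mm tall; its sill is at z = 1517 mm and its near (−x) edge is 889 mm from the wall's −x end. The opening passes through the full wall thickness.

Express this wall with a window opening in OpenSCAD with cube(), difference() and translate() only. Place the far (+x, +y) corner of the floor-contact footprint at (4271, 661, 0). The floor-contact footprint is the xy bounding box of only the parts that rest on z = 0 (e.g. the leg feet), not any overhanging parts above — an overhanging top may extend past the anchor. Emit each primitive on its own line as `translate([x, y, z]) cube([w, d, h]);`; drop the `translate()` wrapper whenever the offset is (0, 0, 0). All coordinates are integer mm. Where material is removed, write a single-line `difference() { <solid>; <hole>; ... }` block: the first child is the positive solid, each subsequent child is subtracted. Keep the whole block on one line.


difference() { translate([275, 446, 0]) cube([3996, 215, 2771]); translate([1164, 446, 1517]) cube([566, 215, 727]); }


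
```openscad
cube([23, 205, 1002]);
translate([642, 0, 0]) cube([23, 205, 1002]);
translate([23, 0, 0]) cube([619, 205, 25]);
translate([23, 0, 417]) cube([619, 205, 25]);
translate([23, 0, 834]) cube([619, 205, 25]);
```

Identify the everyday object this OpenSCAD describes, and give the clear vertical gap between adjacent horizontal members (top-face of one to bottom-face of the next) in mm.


A bookshelf. The clear shelf gap is 392 mm.

Two tall side panels with 3 horizontal boards between them — a bookshelf. The first two shelf undersides are at z = 0 and z = 417; with shelf thickness 25, the clear gap is 417 − 0 − 25 = 392 mm.


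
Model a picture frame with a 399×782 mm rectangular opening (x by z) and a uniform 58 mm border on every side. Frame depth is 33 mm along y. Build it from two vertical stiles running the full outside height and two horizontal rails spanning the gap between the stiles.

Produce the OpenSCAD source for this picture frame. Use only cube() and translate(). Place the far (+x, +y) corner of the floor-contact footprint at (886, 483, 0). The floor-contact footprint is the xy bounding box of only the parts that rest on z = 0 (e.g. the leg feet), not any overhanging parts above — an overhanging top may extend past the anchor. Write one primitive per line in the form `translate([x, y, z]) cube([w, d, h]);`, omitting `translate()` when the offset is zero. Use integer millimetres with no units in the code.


translate([371, 450, 0]) cube([58, 33, 898]);
translate([828, 450, 0]) cube([58, 33, 898]);
translate([429, 450, 0]) cube([399, 33, 58]);
translate([429, 450, 840]) cube([399, 33, 58]);


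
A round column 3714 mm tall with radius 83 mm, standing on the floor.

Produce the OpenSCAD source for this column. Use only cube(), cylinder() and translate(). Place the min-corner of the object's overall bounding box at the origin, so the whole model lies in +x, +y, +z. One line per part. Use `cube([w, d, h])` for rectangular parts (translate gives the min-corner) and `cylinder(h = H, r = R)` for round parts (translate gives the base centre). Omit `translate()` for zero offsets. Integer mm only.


translate([83, 83, 0]) cylinder(h = 3714, r = 83);


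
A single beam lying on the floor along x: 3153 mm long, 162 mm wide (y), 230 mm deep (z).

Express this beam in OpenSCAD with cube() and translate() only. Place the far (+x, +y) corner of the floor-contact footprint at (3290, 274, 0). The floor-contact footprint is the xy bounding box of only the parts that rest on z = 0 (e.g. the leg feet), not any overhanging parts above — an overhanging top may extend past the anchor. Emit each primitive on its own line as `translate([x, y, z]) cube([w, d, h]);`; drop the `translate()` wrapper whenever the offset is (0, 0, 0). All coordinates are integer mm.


translate([137, 112, 0]) cube([3153, 162, 230]);


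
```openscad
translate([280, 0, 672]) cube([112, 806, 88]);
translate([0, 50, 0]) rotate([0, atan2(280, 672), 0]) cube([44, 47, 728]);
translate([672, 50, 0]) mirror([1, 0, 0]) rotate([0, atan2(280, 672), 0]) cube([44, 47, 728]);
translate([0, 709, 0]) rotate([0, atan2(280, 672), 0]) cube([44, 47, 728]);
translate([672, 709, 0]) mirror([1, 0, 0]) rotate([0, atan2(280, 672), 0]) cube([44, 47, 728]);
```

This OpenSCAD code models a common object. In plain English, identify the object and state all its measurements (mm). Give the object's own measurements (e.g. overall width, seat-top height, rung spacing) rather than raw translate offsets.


A sawhorse. A 112×806×88 mm beam (x, y, z) sits on two A-frame leg pairs. Each pair is two raked legs of 44×47 mm section (47 mm along y) splaying symmetrically in x. Each leg rises 672 mm vertically over 280 mm of horizontal reach and is 728 mm long along its own axis. Every leg's outer bottom edge rests on the floor and its outer top edge meets a bottom edge of the beam — the left legs (tilting toward +x) meet the beam's −x bottom edge, the right legs (their mirror images, tilting toward −x) meet its +x bottom edge — so the leg tops tuck under the beam, the beam's underside is 672 mm above the floor, and the feet are 672 mm apart outside-to-outside with the beam centred between them. The two leg pairs are set in 50 mm from either end of the beam.


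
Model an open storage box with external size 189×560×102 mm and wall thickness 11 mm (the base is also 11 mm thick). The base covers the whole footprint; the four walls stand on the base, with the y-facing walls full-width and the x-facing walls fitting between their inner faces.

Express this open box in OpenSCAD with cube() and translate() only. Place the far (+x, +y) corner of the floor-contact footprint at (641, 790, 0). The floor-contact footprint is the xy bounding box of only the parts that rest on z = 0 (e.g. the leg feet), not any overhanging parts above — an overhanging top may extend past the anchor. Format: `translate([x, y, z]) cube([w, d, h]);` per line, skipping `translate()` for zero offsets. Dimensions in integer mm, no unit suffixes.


translate([452, 230, 0]) cube([189, 560, 11]);
translate([452, 230, 11]) cube([189, 11, 91]);
translate([452, 779, 11]) cube([189, 11, 91]);
translate([452, 241, 11]) cube([11, 538, 91]);
translate([630, 241, 11]) cube([11, 538, 91]);


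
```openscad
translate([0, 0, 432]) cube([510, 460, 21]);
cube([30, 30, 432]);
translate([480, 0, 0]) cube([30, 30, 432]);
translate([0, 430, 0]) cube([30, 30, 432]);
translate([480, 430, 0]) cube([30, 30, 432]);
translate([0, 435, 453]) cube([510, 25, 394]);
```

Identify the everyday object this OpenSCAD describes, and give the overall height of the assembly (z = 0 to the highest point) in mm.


A chair. The overall height is 847 mm.

A slab on four corner posts with a tall panel at the back — a chair. The seat slab sits at z = 432 with thickness 21, and the 394 mm backrest starts at the seat top, so the overall height is 432 + 21 + 394 = 847 mm.


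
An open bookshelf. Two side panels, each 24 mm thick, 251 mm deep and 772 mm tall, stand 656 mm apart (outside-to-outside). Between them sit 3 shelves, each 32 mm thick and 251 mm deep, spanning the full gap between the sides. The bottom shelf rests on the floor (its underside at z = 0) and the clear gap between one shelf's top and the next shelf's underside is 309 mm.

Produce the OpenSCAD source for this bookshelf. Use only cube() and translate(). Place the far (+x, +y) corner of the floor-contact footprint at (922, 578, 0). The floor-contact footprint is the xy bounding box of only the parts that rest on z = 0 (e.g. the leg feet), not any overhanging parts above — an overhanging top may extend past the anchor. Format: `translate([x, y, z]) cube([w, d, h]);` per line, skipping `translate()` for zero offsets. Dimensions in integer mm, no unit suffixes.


translate([266, 327, 0]) cube([24, 251, 772]);
translate([898, 327, 0]) cube([24, 251, 772]);
translate([290, 327, 0]) cube([608, 251, 32]);
translate([290, 327, 341]) cube([608, 251, 32]);
translate([290, 327, 682]) cube([608, 251, 32]);


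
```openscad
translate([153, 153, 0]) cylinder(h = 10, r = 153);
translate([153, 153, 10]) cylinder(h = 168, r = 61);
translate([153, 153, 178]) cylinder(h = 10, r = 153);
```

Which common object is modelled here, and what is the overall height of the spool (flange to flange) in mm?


A spool. The overall height is 188 mm.

Three coaxial cylinders, large–small–large — a spool. Two 10 mm flanges and a 168 mm core give 10 + 168 + 10 = 188 mm.


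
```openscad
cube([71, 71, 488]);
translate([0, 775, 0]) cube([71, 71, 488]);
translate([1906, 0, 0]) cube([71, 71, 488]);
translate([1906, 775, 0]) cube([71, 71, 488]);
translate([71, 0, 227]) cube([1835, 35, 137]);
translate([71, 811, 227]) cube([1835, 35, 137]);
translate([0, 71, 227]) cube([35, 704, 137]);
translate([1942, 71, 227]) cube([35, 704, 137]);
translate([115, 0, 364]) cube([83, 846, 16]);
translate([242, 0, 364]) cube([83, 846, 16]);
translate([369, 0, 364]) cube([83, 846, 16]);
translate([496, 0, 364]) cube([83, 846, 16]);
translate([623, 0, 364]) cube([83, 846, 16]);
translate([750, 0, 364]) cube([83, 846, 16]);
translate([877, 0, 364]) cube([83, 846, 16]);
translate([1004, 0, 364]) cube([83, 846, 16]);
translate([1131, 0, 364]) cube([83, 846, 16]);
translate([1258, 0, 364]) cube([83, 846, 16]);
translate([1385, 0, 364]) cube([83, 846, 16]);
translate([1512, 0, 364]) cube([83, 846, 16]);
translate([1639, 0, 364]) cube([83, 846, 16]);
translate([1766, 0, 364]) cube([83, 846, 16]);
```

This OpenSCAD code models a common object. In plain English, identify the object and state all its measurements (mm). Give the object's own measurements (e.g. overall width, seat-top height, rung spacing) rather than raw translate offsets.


A bed frame 1977 mm long (x) by 846 mm wide (y). Four 71×71 mm corner posts, 488 mm tall, at the corners of the footprint. Four rails of 35 mm thickness and 137 mm height run between adjacent posts with their undersides at z = 227 mm, their outer faces flush with the outside of the frame (the two x-running rails run between the posts' inner faces; the two y-running rails run between the posts' inner faces). 14 slats, each 83 mm wide (x) and 16 mm thick, lie across the top of the two x-running rails, running the full 846 mm width of the frame in y; along x they sit between the end posts with a 44 mm gap after the −x posts and between neighbouring slats, leaving 57 mm before the +x posts.


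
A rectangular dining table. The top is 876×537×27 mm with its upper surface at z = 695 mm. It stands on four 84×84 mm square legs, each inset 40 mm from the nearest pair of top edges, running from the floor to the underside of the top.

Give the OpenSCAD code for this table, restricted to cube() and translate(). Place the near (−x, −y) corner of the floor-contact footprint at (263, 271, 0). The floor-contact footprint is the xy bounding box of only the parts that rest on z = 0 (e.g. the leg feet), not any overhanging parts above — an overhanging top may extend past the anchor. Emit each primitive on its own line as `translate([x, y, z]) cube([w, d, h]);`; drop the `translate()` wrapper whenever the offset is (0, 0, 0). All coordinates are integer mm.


// leg_h = 695 - 27 = 668
translate([223, 231, 668]) cube([876, 537, 27]);
translate([263, 271, 0]) cube([84, 84, 668]);
translate([975, 271, 0]) cube([84, 84, 668]);
translate([263, 644, 0]) cube([84, 84, 668]);
translate([975, 644, 0]) cube([84, 84, 668]);


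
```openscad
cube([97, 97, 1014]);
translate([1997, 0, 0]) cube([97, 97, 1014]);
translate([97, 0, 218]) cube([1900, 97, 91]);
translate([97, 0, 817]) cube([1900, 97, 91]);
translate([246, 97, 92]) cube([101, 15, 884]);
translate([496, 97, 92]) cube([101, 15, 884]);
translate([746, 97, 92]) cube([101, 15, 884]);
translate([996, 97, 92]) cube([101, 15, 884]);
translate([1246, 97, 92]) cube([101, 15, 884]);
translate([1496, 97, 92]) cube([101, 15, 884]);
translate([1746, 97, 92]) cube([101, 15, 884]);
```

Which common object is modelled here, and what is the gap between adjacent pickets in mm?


A fence section. The picket gap is 149 mm.

Two posts, two rails, 7 pickets — a fence section. Span 1900 mm holds 7 pickets of 101 mm with 8 equal gaps: ⌊(1900 − 7·101) / 8⌋ = 149 mm.


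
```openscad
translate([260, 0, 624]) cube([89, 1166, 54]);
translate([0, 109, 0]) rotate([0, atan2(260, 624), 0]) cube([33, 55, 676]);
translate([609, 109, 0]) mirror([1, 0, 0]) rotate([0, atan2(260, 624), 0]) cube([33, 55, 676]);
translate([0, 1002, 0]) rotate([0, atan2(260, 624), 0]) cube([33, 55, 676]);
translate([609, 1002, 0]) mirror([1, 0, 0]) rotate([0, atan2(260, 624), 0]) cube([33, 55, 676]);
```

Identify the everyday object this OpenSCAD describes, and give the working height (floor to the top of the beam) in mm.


A sawhorse. The overall height is 678 mm.

A beam across two mirrored pairs of raked legs — a sawhorse. The beam's underside is at z = 624 (matching the legs' vertical rise in atan2(260, 624)) and the beam is 54 mm tall, so its top is at 624 + 54 = 678 mm. The raked legs top out at the beam's underside, so that is the highest point.


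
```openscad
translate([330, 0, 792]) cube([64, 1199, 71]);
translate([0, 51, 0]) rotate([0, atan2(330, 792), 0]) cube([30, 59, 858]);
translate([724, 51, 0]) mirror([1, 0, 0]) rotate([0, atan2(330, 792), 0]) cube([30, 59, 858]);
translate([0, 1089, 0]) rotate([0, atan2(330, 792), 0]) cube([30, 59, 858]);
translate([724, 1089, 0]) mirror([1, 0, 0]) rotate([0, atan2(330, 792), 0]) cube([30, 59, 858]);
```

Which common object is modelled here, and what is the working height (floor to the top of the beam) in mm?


A sawhorse. The overall height is 863 mm.

A beam across two mirrored pairs of raked legs — a sawhorse. The beam's underside is at z = 792 (matching the legs' vertical rise in atan2(330, 792)) and the beam is 71 mm tall, so its top is at 792 + 71 = 863 mm. The raked legs top out at the beam's underside, so that is the highest point.


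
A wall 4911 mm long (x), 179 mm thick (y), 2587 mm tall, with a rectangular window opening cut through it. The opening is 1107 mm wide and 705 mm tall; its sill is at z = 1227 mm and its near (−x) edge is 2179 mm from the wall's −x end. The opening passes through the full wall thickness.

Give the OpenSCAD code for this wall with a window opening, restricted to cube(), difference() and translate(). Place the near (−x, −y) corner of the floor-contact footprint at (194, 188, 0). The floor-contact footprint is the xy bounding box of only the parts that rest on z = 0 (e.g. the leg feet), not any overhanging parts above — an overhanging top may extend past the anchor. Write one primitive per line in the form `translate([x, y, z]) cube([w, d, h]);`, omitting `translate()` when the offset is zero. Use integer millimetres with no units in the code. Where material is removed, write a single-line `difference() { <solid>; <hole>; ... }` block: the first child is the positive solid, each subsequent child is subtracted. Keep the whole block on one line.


difference() { translate([194, 188, 0]) cube([4911, 179, 2587]); translate([2373, 188, 1227]) cube([1107, 179, 705]); }


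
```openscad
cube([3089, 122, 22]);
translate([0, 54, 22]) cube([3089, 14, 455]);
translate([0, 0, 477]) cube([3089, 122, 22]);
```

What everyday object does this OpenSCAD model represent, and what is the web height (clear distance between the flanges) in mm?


An I-beam. The web height is 455 mm.

Two wide flanges with a thin centred web — an I-beam. Overall 499 mm minus two 22 mm flanges gives a web of 499 − 2·22 = 455 mm.


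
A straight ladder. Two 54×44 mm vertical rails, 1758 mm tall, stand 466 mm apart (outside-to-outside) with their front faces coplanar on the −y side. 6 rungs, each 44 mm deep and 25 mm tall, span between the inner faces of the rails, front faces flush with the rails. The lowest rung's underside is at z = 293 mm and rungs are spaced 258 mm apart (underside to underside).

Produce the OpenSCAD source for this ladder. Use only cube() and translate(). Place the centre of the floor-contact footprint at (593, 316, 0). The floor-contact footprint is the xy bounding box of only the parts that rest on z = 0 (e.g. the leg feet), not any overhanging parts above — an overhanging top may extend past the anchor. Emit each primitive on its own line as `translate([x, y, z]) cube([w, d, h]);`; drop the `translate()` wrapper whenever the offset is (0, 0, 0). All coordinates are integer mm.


// rung span = 466 - 2*54 = 358
// rung[k] z = 293 + k*258
translate([360, 294, 0]) cube([54, 44, 1758]);
translate([772, 294, 0]) cube([54, 44, 1758]);
translate([414, 294, 293]) cube([358, 44, 25]);
translate([414, 294, 551]) cube([358, 44, 25]);
translate([414, 294, 809]) cube([358, 44, 25]);
translate([414, 294, 1067]) cube([358, 44, 25]);
translate([414, 294, 1325]) cube([358, 44, 25]);
translate([414, 294, 1583]) cube([358, 44, 25]);


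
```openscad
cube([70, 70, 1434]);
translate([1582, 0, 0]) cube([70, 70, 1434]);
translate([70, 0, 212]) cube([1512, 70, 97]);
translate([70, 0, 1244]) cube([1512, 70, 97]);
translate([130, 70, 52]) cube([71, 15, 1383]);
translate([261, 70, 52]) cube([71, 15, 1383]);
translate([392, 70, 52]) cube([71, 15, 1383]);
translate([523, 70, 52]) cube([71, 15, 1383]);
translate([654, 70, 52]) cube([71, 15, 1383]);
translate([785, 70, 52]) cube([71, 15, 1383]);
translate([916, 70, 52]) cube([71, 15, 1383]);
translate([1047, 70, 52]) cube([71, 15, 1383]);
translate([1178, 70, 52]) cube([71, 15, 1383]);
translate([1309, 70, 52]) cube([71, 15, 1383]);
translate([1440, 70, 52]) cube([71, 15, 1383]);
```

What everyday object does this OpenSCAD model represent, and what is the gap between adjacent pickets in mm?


A fence section. The picket gap is 60 mm.

Two posts, two rails, 11 pickets — a fence section. Span 1512 mm holds 11 pickets of 71 mm with 12 equal gaps: ⌊(1512 − 11·71) / 12⌋ = 60 mm.


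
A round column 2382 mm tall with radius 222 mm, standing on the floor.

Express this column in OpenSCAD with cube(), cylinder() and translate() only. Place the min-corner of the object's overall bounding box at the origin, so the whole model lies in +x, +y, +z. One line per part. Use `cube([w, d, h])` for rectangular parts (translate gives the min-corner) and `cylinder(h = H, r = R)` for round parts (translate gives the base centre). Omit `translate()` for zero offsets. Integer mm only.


translate([222, 222, 0]) cylinder(h = 2382, r = 222);


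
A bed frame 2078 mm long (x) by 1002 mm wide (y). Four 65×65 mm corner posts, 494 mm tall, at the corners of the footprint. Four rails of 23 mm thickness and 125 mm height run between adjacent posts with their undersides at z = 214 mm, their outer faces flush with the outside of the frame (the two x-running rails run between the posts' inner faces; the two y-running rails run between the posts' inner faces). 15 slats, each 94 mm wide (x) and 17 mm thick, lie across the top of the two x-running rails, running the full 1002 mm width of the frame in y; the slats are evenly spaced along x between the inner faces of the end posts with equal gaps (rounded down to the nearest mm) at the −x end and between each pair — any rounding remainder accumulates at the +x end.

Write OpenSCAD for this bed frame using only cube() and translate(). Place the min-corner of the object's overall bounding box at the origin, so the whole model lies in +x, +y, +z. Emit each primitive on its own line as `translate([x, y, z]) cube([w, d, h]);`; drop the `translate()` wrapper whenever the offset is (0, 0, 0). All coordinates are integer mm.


cube([65, 65, 494]);
translate([0, 937, 0]) cube([65, 65, 494]);
translate([2013, 0, 0]) cube([65, 65, 494]);
translate([2013, 937, 0]) cube([65, 65, 494]);
translate([65, 0, 214]) cube([1948, 23, 125]);
translate([65, 979, 214]) cube([1948, 23, 125]);
translate([0, 65, 214]) cube([23, 872, 125]);
translate([2055, 65, 214]) cube([23, 872, 125]);
translate([98, 0, 339]) cube([94, 1002, 17]);
translate([225, 0, 339]) cube([94, 1002, 17]);
translate([352, 0, 339]) cube([94, 1002, 17]);
translate([479, 0, 339]) cube([94, 1002, 17]);
translate([606, 0, 339]) cube([94, 1002, 17]);
translate([733, 0, 339]) cube([94, 1002, 17]);
translate([860, 0, 339]) cube([94, 1002, 17]);
translate([987, 0, 339]) cube([94, 1002, 17]);
translate([1114, 0, 339]) cube([94, 1002, 17]);
translate([1241, 0, 339]) cube([94, 1002, 17]);
translate([1368, 0, 339]) cube([94, 1002, 17]);
translate([1495, 0, 339]) cube([94, 1002, 17]);
translate([1622, 0, 339]) cube([94, 1002, 17]);
translate([1749, 0, 339]) cube([94, 1002, 17]);
translate([1876, 0, 339]) cube([94, 1002, 17]);


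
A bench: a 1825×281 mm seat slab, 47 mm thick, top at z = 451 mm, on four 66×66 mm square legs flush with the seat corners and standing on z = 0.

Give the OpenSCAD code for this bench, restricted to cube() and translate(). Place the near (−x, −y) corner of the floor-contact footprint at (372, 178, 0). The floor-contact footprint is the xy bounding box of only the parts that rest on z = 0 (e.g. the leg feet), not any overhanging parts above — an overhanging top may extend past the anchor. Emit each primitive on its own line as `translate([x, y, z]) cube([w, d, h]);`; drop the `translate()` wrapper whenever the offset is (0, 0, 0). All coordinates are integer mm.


translate([372, 178, 404]) cube([1825, 281, 47]);
translate([372, 178, 0]) cube([66, 66, 404]);
translate([372, 393, 0]) cube([66, 66, 404]);
translate([2131, 178, 0]) cube([66, 66, 404]);
translate([2131, 393, 0]) cube([66, 66, 404]);


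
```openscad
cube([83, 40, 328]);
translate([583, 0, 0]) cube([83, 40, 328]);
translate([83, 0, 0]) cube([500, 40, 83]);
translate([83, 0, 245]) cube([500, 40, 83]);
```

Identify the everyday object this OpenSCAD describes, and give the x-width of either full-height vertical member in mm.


A picture frame. The border width is 83 mm.

Four thin pieces enclosing a rectangular opening — a picture frame. The two full-height stiles are 328 mm tall; the top rail sits at z = 245 and is 83 mm tall, so the border above the opening is 328 − 245 = 83 mm, matching the stile x-width.


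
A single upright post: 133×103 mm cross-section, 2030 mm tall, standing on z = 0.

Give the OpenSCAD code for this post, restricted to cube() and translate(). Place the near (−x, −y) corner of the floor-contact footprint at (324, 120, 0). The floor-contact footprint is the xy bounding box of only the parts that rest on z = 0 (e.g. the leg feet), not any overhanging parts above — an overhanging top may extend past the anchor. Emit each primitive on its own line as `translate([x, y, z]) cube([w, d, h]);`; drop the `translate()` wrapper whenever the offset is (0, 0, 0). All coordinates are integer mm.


translate([324, 120, 0]) cube([133, 103, 2030]);


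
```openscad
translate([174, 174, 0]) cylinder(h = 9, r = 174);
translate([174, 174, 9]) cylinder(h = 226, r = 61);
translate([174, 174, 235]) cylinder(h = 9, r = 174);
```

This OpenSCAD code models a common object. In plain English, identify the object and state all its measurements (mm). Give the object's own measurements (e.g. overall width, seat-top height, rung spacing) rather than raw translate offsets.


A spool: two coaxial disc flanges of radius 174 mm and thickness 9 mm, joined by a core cylinder of radius 61 mm and height 226 mm. The lower flange rests on z = 0 and the three cylinders share a vertical axis.


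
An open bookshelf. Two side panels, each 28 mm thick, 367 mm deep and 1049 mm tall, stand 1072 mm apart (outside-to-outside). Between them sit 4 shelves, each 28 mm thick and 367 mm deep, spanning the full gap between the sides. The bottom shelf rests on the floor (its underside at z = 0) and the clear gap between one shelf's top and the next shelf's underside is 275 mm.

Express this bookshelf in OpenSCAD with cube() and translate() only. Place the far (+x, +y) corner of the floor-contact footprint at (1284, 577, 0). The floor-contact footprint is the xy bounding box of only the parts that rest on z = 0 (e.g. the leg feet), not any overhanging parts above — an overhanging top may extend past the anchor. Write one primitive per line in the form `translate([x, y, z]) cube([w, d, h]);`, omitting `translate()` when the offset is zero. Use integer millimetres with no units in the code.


translate([212, 210, 0]) cube([28, 367, 1049]);
translate([1256, 210, 0]) cube([28, 367, 1049]);
translate([240, 210, 0]) cube([1016, 367, 28]);
translate([240, 210, 303]) cube([1016, 367, 28]);
translate([240, 210, 606]) cube([1016, 367, 28]);
translate([240, 210, 909]) cube([1016, 367, 28]);


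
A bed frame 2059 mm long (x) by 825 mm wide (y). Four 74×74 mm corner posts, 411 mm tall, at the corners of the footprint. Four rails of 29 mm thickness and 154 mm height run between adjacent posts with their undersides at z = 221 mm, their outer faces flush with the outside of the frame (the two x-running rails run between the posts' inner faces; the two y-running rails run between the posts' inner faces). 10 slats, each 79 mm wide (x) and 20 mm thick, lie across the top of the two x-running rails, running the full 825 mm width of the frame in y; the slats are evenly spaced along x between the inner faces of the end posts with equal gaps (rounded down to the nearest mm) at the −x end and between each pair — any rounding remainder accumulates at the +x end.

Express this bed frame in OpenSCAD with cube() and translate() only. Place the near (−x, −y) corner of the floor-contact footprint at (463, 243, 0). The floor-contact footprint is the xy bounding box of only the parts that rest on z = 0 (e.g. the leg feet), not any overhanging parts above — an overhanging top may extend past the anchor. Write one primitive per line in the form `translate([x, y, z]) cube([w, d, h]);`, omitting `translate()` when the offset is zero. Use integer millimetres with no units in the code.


translate([463, 243, 0]) cube([74, 74, 411]);
translate([463, 994, 0]) cube([74, 74, 411]);
translate([2448, 243, 0]) cube([74, 74, 411]);
translate([2448, 994, 0]) cube([74, 74, 411]);
translate([537, 243, 221]) cube([1911, 29, 154]);
translate([537, 1039, 221]) cube([1911, 29, 154]);
translate([463, 317, 221]) cube([29, 677, 154]);
translate([2493, 317, 221]) cube([29, 677, 154]);
translate([638, 243, 375]) cube([79, 825, 20]);
translate([818, 243, 375]) cube([79, 825, 20]);
translate([998, 243, 375]) cube([79, 825, 20]);
translate([1178, 243, 375]) cube([79, 825, 20]);
translate([1358, 243, 375]) cube([79, 825, 20]);
translate([1538, 243, 375]) cube([79, 825, 20]);
translate([1718, 243, 375]) cube([79, 825, 20]);
translate([1898, 243, 375]) cube([79, 825, 20]);
translate([2078, 243, 375]) cube([79, 825, 20]);
translate([2258, 243, 375]) cube([79, 825, 20]);


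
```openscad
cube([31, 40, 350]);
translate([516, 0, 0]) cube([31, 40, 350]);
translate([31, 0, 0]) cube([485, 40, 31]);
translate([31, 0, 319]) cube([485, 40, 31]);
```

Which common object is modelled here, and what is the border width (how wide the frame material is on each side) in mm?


A picture frame. The border width is 31 mm.

Four thin pieces enclosing a rectangular opening — a picture frame. The two full-height stiles are 350 mm tall; the top rail sits at z = 319 and is 31 mm tall, so the border above the opening is 350 − 319 = 31 mm, matching the stile x-width.


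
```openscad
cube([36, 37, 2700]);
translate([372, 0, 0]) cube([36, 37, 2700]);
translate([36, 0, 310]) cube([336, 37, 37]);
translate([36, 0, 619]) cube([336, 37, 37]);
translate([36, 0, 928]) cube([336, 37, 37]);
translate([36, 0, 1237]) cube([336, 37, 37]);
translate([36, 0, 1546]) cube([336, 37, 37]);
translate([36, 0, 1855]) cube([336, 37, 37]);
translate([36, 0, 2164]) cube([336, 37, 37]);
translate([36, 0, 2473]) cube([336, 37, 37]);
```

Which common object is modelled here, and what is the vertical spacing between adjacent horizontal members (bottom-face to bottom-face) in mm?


A ladder. The rung spacing is 309 mm.

Two tall 36×37 posts with 8 short bars between them — a ladder. Adjacent rungs sit at z = 310 and z = 619, so the spacing is 619 − 310 = 309 mm.


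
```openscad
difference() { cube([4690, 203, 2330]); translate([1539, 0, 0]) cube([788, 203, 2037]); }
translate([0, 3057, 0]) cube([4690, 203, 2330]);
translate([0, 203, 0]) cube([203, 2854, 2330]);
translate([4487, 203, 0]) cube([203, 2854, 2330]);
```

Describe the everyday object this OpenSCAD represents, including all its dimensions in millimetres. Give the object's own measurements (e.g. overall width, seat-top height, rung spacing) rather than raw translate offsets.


A single room: four walls, each 2330 mm tall and 203 mm thick, enclosing an outside footprint 4690×3260 mm (x × y), no floor or roof. The front and back walls (−y and +y sides) run the full x-width; the side walls fit between their inner faces. A door opening 788 mm wide and 2037 mm tall is cut through the front wall from the floor up, its −x edge 1539 mm from the wall's −x end.


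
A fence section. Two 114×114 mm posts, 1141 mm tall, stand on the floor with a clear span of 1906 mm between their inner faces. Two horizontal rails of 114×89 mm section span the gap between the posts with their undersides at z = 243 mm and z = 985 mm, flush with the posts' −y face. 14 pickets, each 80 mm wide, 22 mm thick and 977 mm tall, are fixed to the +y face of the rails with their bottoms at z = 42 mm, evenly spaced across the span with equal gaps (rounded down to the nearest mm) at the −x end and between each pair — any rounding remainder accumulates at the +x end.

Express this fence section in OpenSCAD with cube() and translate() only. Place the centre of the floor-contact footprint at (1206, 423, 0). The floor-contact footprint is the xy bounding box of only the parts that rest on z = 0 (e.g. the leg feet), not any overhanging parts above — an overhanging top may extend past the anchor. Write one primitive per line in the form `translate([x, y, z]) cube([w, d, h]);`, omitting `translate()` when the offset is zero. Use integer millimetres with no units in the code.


translate([139, 366, 0]) cube([114, 114, 1141]);
translate([2159, 366, 0]) cube([114, 114, 1141]);
translate([253, 366, 243]) cube([1906, 114, 89]);
translate([253, 366, 985]) cube([1906, 114, 89]);
translate([305, 480, 42]) cube([80, 22, 977]);
translate([437, 480, 42]) cube([80, 22, 977]);
translate([569, 480, 42]) cube([80, 22, 977]);
translate([701, 480, 42]) cube([80, 22, 977]);
translate([833, 480, 42]) cube([80, 22, 977]);
translate([965, 480, 42]) cube([80, 22, 977]);
translate([1097, 480, 42]) cube([80, 22, 977]);
translate([1229, 480, 42]) cube([80, 22, 977]);
translate([1361, 480, 42]) cube([80, 22, 977]);
translate([1493, 480, 42]) cube([80, 22, 977]);
translate([1625, 480, 42]) cube([80, 22, 977]);
translate([1757, 480, 42]) cube([80, 22, 977]);
translate([1889, 480, 42]) cube([80, 22, 977]);
translate([2021, 480, 42]) cube([80, 22, 977]);


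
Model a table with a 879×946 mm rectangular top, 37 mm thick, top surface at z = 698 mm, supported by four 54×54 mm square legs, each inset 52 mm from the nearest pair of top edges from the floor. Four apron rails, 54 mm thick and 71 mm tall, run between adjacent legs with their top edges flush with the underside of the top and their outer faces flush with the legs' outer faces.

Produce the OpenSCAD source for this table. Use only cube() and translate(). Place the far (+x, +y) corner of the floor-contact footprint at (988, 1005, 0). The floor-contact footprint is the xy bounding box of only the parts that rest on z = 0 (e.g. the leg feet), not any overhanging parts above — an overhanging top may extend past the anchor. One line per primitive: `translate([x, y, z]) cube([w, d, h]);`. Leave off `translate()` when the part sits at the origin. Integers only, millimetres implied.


translate([161, 111, 661]) cube([879, 946, 37]);
translate([213, 163, 0]) cube([54, 54, 661]);
translate([934, 163, 0]) cube([54, 54, 661]);
translate([213, 951, 0]) cube([54, 54, 661]);
translate([934, 951, 0]) cube([54, 54, 661]);
translate([267, 163, 590]) cube([667, 54, 71]);
translate([267, 951, 590]) cube([667, 54, 71]);
translate([213, 217, 590]) cube([54, 734, 71]);
translate([934, 217, 590]) cube([54, 734, 71]);


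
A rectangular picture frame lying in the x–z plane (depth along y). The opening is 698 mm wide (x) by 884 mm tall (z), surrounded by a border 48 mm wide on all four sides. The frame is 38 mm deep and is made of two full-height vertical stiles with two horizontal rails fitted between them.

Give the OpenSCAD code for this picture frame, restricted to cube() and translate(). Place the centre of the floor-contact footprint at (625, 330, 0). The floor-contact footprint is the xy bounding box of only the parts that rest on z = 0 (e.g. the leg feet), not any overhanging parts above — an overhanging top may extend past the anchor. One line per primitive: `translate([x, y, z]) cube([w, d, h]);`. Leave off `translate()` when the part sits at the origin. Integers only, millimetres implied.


translate([228, 311, 0]) cube([48, 38, 980]);
translate([974, 311, 0]) cube([48, 38, 980]);
translate([276, 311, 0]) cube([698, 38, 48]);
translate([276, 311, 932]) cube([698, 38, 48]);


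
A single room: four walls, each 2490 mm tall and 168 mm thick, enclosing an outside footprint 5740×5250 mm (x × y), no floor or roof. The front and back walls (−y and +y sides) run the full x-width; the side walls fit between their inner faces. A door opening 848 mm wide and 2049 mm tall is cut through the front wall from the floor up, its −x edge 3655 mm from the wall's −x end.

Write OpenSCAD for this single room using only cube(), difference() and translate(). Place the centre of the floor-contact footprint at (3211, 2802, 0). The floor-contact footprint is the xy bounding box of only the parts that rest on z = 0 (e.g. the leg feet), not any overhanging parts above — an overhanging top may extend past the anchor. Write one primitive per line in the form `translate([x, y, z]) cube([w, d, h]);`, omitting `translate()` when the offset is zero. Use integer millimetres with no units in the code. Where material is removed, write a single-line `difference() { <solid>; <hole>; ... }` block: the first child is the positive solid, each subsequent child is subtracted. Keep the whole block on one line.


difference() { translate([341, 177, 0]) cube([5740, 168, 2490]); translate([3996, 177, 0]) cube([848, 168, 2049]); }
translate([341, 5259, 0]) cube([5740, 168, 2490]);
translate([341, 345, 0]) cube([168, 4914, 2490]);
translate([5913, 345, 0]) cube([168, 4914, 2490]);


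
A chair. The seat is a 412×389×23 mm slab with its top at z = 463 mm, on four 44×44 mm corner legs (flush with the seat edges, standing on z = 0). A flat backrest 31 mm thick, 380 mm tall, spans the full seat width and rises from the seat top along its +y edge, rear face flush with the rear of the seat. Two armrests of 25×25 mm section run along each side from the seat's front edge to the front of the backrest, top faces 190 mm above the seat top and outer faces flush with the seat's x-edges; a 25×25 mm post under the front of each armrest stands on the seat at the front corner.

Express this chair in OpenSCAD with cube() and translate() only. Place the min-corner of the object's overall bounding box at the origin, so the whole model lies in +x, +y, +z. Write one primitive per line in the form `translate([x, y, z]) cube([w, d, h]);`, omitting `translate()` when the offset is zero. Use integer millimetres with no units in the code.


translate([0, 0, 440]) cube([412, 389, 23]);
cube([44, 44, 440]);
translate([368, 0, 0]) cube([44, 44, 440]);
translate([0, 345, 0]) cube([44, 44, 440]);
translate([368, 345, 0]) cube([44, 44, 440]);
translate([0, 358, 463]) cube([412, 31, 380]);
translate([0, 0, 628]) cube([25, 358, 25]);
translate([387, 0, 628]) cube([25, 358, 25]);
translate([0, 0, 463]) cube([25, 25, 165]);
translate([387, 0, 463]) cube([25, 25, 165]);


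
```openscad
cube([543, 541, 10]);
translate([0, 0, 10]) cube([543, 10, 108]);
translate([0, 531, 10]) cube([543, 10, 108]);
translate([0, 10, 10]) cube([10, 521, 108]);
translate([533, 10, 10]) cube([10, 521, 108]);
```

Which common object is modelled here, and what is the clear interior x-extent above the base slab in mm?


An open box. The internal width is 523 mm.

A 543×541 base slab with four walls standing on it — an open box. The base is 543 mm wide and the walls are 10 mm thick, so the internal width is 543 − 2 × 10 = 523 mm.


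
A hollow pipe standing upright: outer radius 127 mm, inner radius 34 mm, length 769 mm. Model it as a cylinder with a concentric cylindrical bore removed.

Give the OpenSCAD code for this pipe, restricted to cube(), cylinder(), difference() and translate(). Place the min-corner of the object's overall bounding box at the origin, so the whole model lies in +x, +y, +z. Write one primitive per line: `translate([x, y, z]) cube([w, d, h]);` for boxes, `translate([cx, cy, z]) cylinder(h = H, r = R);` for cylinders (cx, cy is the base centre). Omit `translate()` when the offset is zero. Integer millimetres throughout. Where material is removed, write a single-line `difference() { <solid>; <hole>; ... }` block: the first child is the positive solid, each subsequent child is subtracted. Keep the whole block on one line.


difference() { translate([127, 127, 0]) cylinder(h = 769, r = 127); translate([127, 127, 0]) cylinder(h = 769, r = 34); }
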